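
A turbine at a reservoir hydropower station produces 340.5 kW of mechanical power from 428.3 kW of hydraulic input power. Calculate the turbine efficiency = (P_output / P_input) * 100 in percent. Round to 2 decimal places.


Turbine efficiency = (output power / input power) * 100
eta = (340.5 / 428.3) * 100
eta = 79.50%

79.50


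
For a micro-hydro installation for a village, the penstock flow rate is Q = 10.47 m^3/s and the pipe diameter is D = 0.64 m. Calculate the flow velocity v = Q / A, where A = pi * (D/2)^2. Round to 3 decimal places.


Compute pipe cross-sectional area:
  A = pi * (D/2)^2 = pi * (0.64/2)^2 = 0.3217 m^2
Calculate velocity:
  v = Q / A = 10.47 / 0.3217
  v = 32.546 m/s

32.546


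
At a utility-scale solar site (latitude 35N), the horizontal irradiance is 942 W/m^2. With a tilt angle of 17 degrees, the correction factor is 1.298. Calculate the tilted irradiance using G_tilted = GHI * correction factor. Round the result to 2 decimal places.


Identify the given values:
  GHI = 942 W/m^2, tilt correction factor = 1.298
Apply the formula G_tilted = GHI * factor:
  G_tilted = 942 * 1.298
  G_tilted = 1222.72 W/m^2

1222.72


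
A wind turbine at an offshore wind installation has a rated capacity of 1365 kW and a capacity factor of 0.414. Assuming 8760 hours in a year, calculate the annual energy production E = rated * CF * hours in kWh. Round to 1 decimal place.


Annual energy = rated_kW * capacity_factor * hours_per_year
Given: P_rated = 1365 kW, CF = 0.414, hours = 8760
E = 1365 * 0.414 * 8760
E = 4950363.6 kWh

4950363.6


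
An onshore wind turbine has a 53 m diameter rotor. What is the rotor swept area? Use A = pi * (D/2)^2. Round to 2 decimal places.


Compute the rotor radius:
  r = D / 2 = 53 / 2 = 26.5 m
Calculate swept area:
  A = pi * r^2 = pi * 26.5^2
  A = 2206.18 m^2

2206.18


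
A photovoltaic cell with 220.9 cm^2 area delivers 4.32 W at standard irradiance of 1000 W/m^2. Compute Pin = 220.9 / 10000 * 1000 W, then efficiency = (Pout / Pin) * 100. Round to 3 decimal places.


First compute the input power:
  Pin = area_cm2 / 10000 * G = 220.9 / 10000 * 1000 = 22.09 W
Then compute efficiency:
  Efficiency = (Pout / Pin) * 100 = (4.32 / 22.09) * 100
  Efficiency = 19.556%

19.556


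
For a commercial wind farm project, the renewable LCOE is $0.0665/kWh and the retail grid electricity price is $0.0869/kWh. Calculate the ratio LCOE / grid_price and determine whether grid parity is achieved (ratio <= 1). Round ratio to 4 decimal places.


Compare LCOE to grid price:
  LCOE = $0.0665/kWh, Grid price = $0.0869/kWh
  Ratio = LCOE / grid_price = 0.0665 / 0.0869 = 0.7652
  Grid parity achieved (ratio <= 1)? yes

0.7652


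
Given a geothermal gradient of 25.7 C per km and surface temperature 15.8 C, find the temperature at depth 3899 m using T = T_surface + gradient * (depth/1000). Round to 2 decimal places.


Convert depth to km: 3899 / 1000 = 3.899 km
Temperature increase = gradient * depth_km = 25.7 * 3.899 = 100.2 C
Temperature at depth = T_surface + delta_T = 15.8 + 100.2
T = 116.00 C

116.00


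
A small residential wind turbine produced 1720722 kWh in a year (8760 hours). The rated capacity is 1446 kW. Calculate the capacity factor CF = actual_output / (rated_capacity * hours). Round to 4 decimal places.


Capacity factor = actual output / maximum possible output
Maximum possible = rated * hours = 1446 * 8760 = 12666960 kWh
CF = 1720722 / 12666960
CF = 0.1358

0.1358


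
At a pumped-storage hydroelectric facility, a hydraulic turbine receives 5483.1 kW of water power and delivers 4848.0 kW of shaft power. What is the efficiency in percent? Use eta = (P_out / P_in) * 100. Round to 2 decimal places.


Turbine efficiency = (output power / input power) * 100
eta = (4848.0 / 5483.1) * 100
eta = 88.42%

88.42


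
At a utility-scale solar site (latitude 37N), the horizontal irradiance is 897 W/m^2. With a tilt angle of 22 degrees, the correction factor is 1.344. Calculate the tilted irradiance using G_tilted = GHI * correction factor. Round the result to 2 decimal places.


Identify the given values:
  GHI = 897 W/m^2, tilt correction factor = 1.344
Apply the formula G_tilted = GHI * factor:
  G_tilted = 897 * 1.344
  G_tilted = 1205.57 W/m^2

1205.57


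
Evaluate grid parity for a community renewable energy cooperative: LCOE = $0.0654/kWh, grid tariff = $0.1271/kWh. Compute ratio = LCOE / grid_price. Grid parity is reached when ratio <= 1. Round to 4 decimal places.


Compare LCOE to grid price:
  LCOE = $0.0654/kWh, Grid price = $0.1271/kWh
  Ratio = LCOE / grid_price = 0.0654 / 0.1271 = 0.5146
  Grid parity achieved (ratio <= 1)? yes

0.5146


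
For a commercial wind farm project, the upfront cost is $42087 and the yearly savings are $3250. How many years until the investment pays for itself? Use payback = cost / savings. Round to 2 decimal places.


Simple payback period = initial cost / annual savings
Payback = 42087 / 3250
Payback = 12.95 years

12.95


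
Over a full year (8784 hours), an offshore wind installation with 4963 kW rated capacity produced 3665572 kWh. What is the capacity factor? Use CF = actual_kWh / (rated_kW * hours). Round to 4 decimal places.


Capacity factor = actual output / maximum possible output
Maximum possible = rated * hours = 4963 * 8784 = 43594992 kWh
CF = 3665572 / 43594992
CF = 0.0841

0.0841


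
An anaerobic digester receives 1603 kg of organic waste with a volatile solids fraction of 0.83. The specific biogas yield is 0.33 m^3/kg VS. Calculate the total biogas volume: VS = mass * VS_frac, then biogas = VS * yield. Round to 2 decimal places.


Compute volatile solids:
  VS = mass * VS_fraction = 1603 * 0.83 = 1330.49 kg
Calculate biogas volume:
  Biogas = VS * specific_yield = 1330.49 * 0.33
  Biogas = 439.06 m^3

439.06


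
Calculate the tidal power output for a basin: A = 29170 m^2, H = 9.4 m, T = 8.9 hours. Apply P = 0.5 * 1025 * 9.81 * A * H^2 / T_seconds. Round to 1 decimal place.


Convert period to seconds: T = 8.9 * 3600 = 32040.0 s
H^2 = 9.4^2 = 88.36
P = 0.5 * rho * g * A * H^2 / T
P = 0.5 * 1025 * 9.81 * 29170 * 88.36 / 32040.0
P = 404447.8 W

404447.8


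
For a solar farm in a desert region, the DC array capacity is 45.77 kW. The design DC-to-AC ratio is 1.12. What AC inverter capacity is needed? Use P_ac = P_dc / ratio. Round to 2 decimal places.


The inverter AC capacity is determined by the DC/AC ratio.
Given: P_dc = 45.77 kW, DC/AC ratio = 1.12
P_ac = P_dc / ratio = 45.77 / 1.12
P_ac = 40.87 kW

40.87


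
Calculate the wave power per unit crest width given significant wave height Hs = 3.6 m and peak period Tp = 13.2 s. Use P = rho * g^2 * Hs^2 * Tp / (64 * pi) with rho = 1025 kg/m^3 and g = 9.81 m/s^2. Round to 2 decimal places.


Apply wave power formula:
  g^2 = 9.81^2 = 96.2361
  Hs^2 = 3.6^2 = 12.96
  Numerator = rho * g^2 * Hs^2 * Tp = 1025 * 96.2361 * 12.96 * 13.2 = 16874884.65
  Denominator = 64 * pi = 201.0619
  P = 16874884.65 / 201.0619 = 83928.79 W/m

83928.79


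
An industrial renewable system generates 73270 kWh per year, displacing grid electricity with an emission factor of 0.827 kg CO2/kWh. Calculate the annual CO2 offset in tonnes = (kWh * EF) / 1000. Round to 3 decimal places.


CO2 offset in kg = generation * emission_factor
CO2 offset = 73270 * 0.827 = 60594.29 kg
Convert to tonnes:
  CO2 offset = 60594.29 / 1000 = 60.594 tonnes

60.594


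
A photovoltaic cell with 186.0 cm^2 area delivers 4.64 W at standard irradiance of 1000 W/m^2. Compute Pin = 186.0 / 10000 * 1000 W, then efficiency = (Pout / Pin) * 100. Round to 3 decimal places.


First compute the input power:
  Pin = area_cm2 / 10000 * G = 186.0 / 10000 * 1000 = 18.6 W
Then compute efficiency:
  Efficiency = (Pout / Pin) * 100 = (4.64 / 18.6) * 100
  Efficiency = 24.946%

24.946


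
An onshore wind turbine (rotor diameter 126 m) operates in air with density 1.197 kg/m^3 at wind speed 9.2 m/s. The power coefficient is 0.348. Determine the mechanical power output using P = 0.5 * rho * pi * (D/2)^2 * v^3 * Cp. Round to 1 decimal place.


Step 1 -- Compute swept area:
  A = pi * (D/2)^2 = pi * (126/2)^2 = 12468.98 m^2
Step 2 -- Apply wind power equation:
  P = 0.5 * rho * A * v^3 * Cp
  v^3 = 9.2^3 = 778.688
  P = 0.5 * 1.197 * 12468.98 * 778.688 * 0.348
  P = 2022264.0 W

2022264.0


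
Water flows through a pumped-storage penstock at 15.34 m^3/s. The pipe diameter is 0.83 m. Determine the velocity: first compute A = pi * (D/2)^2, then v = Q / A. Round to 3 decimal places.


Compute pipe cross-sectional area:
  A = pi * (D/2)^2 = pi * (0.83/2)^2 = 0.5411 m^2
Calculate velocity:
  v = Q / A = 15.34 / 0.5411
  v = 28.352 m/s

28.352


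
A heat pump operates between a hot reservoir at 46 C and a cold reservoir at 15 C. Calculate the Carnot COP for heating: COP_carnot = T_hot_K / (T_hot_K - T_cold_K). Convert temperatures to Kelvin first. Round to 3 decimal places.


Convert to Kelvin:
  T_hot = 46 + 273.15 = 319.15 K
  T_cold = 15 + 273.15 = 288.15 K
Apply Carnot COP formula:
  COP = T_hot_K / (T_hot_K - T_cold_K) = 319.15 / 31.0
  COP = 10.295

10.295


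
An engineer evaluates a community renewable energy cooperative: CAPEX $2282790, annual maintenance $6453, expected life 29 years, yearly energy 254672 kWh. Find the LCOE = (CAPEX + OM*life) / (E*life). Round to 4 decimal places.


Total cost = CAPEX + OM * lifetime = 2282790 + 6453 * 29 = 2282790 + 187137 = 2469927
Total generation = annual * lifetime = 254672 * 29 = 7385488 kWh
LCOE = 2469927 / 7385488
LCOE = 0.3344 $/kWh

0.3344


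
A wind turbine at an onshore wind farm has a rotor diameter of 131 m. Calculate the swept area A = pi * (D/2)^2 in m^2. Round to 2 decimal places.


Compute the rotor radius:
  r = D / 2 = 131 / 2 = 65.5 m
Calculate swept area:
  A = pi * r^2 = pi * 65.5^2
  A = 13478.22 m^2

13478.22


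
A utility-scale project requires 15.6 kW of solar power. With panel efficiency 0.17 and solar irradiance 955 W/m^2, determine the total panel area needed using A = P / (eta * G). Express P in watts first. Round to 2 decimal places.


Convert target power to watts: P = 15.6 * 1000 = 15600.0 W
Compute denominator: eta * G = 0.17 * 955 = 162.35
Required area A = P / (eta * G) = 15600.0 / 162.35
A = 96.09 m^2

96.09


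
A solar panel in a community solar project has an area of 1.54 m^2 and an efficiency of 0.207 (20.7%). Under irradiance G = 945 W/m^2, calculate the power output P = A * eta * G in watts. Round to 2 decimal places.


Use the solar power formula P = A * eta * G.
Given: A = 1.54 m^2, eta = 0.207, G = 945 W/m^2
P = 1.54 * 0.207 * 945
P = 301.25 W

301.25


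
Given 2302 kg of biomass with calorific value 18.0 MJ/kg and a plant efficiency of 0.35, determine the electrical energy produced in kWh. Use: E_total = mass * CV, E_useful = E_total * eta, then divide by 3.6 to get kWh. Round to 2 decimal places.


Total energy = mass * CV = 2302 * 18.0 = 41436.0 MJ
Useful energy = total * eta = 41436.0 * 0.35 = 14502.6 MJ
Convert to kWh: 14502.6 / 3.6
Useful energy = 4028.50 kWh

4028.50


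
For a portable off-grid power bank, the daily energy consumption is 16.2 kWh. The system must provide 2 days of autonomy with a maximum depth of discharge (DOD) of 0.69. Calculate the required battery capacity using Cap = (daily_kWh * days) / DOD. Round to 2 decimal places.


Total energy needed = daily * days = 16.2 * 2 = 32.4 kWh
Account for depth of discharge:
  Cap = total_energy / DOD = 32.4 / 0.69
  Cap = 46.96 kWh

46.96


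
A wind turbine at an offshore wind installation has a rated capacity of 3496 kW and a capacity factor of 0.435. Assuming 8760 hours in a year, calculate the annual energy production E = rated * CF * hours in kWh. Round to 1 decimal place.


Annual energy = rated_kW * capacity_factor * hours_per_year
Given: P_rated = 3496 kW, CF = 0.435, hours = 8760
E = 3496 * 0.435 * 8760
E = 13321857.6 kWh

13321857.6


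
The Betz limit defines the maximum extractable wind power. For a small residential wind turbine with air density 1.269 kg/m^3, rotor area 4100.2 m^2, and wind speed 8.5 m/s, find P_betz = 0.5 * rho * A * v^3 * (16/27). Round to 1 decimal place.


The Betz coefficient Cp_max = 16/27 = 0.5926
v^3 = 8.5^3 = 614.125
P_betz = 0.5 * rho * A * v^3 * Cp_max
P_betz = 0.5 * 1.269 * 4100.2 * 614.125 * 0.5926
P_betz = 946781.3 W

946781.3


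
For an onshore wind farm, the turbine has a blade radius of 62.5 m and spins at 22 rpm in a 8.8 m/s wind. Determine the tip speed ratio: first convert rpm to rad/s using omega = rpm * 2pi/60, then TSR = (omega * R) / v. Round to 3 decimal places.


Convert rotational speed to rad/s:
  omega = 22 * 2 * pi / 60 = 2.3038 rad/s
Compute tip speed:
  v_tip = omega * R = 2.3038 * 62.5 = 143.99 m/s
Tip speed ratio:
  TSR = v_tip / v_wind = 143.99 / 8.8 = 16.362

16.362


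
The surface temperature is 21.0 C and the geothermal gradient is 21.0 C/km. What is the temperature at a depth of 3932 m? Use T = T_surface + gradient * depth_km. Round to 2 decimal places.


Convert depth to km: 3932 / 1000 = 3.932 km
Temperature increase = gradient * depth_km = 21.0 * 3.932 = 82.57 C
Temperature at depth = T_surface + delta_T = 21.0 + 82.57
T = 103.57 C

103.57


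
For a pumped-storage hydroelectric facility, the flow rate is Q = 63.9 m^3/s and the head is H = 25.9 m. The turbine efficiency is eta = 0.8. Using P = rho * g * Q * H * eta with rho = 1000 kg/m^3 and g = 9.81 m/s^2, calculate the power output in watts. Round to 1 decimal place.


Apply the hydropower formula P = rho * g * Q * H * eta
rho * g = 1000 * 9.81 = 9810.0
P = 9810.0 * 63.9 * 25.9 * 0.8
P = 12988518.5 W

12988518.5


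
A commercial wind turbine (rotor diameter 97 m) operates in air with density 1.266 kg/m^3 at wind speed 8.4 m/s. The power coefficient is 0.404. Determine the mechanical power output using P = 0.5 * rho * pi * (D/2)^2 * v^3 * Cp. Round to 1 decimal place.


Step 1 -- Compute swept area:
  A = pi * (D/2)^2 = pi * (97/2)^2 = 7389.81 m^2
Step 2 -- Apply wind power equation:
  P = 0.5 * rho * A * v^3 * Cp
  v^3 = 8.4^3 = 592.704
  P = 0.5 * 1.266 * 7389.81 * 592.704 * 0.404
  P = 1120098.7 W

1120098.7


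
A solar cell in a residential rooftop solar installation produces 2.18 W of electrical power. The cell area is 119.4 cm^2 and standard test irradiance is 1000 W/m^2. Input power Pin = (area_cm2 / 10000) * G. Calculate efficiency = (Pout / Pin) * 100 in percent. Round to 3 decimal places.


First compute the input power:
  Pin = area_cm2 / 10000 * G = 119.4 / 10000 * 1000 = 11.94 W
Then compute efficiency:
  Efficiency = (Pout / Pin) * 100 = (2.18 / 11.94) * 100
  Efficiency = 18.258%

18.258


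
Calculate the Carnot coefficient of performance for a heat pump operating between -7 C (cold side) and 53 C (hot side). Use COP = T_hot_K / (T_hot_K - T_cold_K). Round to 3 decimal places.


Convert to Kelvin:
  T_hot = 53 + 273.15 = 326.15 K
  T_cold = -7 + 273.15 = 266.15 K
Apply Carnot COP formula:
  COP = T_hot_K / (T_hot_K - T_cold_K) = 326.15 / 60.0
  COP = 5.436

5.436


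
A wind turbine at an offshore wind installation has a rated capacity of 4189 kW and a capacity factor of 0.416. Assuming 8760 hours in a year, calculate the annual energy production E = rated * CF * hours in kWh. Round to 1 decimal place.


Annual energy = rated_kW * capacity_factor * hours_per_year
Given: P_rated = 4189 kW, CF = 0.416, hours = 8760
E = 4189 * 0.416 * 8760
E = 15265386.2 kWh

15265386.2


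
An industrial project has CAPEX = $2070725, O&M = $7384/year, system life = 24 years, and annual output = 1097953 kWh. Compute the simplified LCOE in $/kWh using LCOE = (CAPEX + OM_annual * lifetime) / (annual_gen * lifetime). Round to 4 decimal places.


Total cost = CAPEX + OM * lifetime = 2070725 + 7384 * 24 = 2070725 + 177216 = 2247941
Total generation = annual * lifetime = 1097953 * 24 = 26350872 kWh
LCOE = 2247941 / 26350872
LCOE = 0.0853 $/kWh

0.0853


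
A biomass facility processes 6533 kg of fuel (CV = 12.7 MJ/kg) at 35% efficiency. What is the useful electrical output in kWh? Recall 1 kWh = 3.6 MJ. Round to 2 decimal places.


Total energy = mass * CV = 6533 * 12.7 = 82969.1 MJ
Useful energy = total * eta = 82969.1 * 0.35 = 29039.19 MJ
Convert to kWh: 29039.19 / 3.6
Useful energy = 8066.44 kWh

8066.44


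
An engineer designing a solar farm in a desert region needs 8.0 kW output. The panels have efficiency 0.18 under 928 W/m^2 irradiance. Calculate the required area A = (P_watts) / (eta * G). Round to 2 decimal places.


Convert target power to watts: P = 8.0 * 1000 = 8000.0 W
Compute denominator: eta * G = 0.18 * 928 = 167.04
Required area A = P / (eta * G) = 8000.0 / 167.04
A = 47.89 m^2

47.89


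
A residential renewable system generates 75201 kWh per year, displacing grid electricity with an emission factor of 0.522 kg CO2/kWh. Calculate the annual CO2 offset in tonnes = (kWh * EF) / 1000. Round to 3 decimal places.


CO2 offset in kg = generation * emission_factor
CO2 offset = 75201 * 0.522 = 39254.92 kg
Convert to tonnes:
  CO2 offset = 39254.92 / 1000 = 39.255 tonnes

39.255


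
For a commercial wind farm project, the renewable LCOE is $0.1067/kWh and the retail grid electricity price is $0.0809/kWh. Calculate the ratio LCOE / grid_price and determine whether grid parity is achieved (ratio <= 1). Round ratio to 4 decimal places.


Compare LCOE to grid price:
  LCOE = $0.1067/kWh, Grid price = $0.0809/kWh
  Ratio = LCOE / grid_price = 0.1067 / 0.0809 = 1.3189
  Grid parity achieved (ratio <= 1)? no

1.3189


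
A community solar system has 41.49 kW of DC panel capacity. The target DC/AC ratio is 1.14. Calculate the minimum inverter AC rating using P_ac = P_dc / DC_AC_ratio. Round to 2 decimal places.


The inverter AC capacity is determined by the DC/AC ratio.
Given: P_dc = 41.49 kW, DC/AC ratio = 1.14
P_ac = P_dc / ratio = 41.49 / 1.14
P_ac = 36.39 kW

36.39


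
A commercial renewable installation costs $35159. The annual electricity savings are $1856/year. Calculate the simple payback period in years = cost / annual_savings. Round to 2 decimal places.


Simple payback period = initial cost / annual savings
Payback = 35159 / 1856
Payback = 18.94 years

18.94


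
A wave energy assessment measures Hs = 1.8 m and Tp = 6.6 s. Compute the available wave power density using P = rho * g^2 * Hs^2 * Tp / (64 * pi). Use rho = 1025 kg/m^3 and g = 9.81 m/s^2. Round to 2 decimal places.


Apply wave power formula:
  g^2 = 9.81^2 = 96.2361
  Hs^2 = 1.8^2 = 3.24
  Numerator = rho * g^2 * Hs^2 * Tp = 1025 * 96.2361 * 3.24 * 6.6 = 2109360.58
  Denominator = 64 * pi = 201.0619
  P = 2109360.58 / 201.0619 = 10491.10 W/m

10491.10


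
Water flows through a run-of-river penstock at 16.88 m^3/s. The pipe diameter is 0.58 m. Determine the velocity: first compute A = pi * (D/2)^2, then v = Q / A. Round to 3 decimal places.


Compute pipe cross-sectional area:
  A = pi * (D/2)^2 = pi * (0.58/2)^2 = 0.2642 m^2
Calculate velocity:
  v = Q / A = 16.88 / 0.2642
  v = 63.889 m/s

63.889


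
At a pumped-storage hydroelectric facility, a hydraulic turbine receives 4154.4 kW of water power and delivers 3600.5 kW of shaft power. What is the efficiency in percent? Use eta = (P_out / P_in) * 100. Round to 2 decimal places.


Turbine efficiency = (output power / input power) * 100
eta = (3600.5 / 4154.4) * 100
eta = 86.67%

86.67


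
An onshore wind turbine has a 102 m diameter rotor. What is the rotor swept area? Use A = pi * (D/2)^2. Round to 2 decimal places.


Compute the rotor radius:
  r = D / 2 = 102 / 2 = 51.0 m
Calculate swept area:
  A = pi * r^2 = pi * 51.0^2
  A = 8171.28 m^2

8171.28


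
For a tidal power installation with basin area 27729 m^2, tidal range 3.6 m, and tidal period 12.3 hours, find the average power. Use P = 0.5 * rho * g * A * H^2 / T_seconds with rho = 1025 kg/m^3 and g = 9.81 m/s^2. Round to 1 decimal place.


Convert period to seconds: T = 12.3 * 3600 = 44280.0 s
H^2 = 3.6^2 = 12.96
P = 0.5 * rho * g * A * H^2 / T
P = 0.5 * 1025 * 9.81 * 27729 * 12.96 / 44280.0
P = 40803.2 W

40803.2


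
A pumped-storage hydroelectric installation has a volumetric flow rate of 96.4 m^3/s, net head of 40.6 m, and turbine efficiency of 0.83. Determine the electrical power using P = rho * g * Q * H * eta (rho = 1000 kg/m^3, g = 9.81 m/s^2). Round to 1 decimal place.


Apply the hydropower formula P = rho * g * Q * H * eta
rho * g = 1000 * 9.81 = 9810.0
P = 9810.0 * 96.4 * 40.6 * 0.83
P = 31867659.4 W

31867659.4


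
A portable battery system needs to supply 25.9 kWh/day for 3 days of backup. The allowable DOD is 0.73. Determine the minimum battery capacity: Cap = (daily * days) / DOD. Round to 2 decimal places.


Total energy needed = daily * days = 25.9 * 3 = 77.7 kWh
Account for depth of discharge:
  Cap = total_energy / DOD = 77.7 / 0.73
  Cap = 106.44 kWh

106.44


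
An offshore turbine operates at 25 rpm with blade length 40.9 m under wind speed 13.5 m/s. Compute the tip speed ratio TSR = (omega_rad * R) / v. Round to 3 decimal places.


Convert rotational speed to rad/s:
  omega = 25 * 2 * pi / 60 = 2.618 rad/s
Compute tip speed:
  v_tip = omega * R = 2.618 * 40.9 = 107.076 m/s
Tip speed ratio:
  TSR = v_tip / v_wind = 107.076 / 13.5 = 7.932

7.932


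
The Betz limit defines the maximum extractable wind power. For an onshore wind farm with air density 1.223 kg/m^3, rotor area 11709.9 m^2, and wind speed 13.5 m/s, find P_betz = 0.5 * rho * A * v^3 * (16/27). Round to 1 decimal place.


The Betz coefficient Cp_max = 16/27 = 0.5926
v^3 = 13.5^3 = 2460.375
P_betz = 0.5 * rho * A * v^3 * Cp_max
P_betz = 0.5 * 1.223 * 11709.9 * 2460.375 * 0.5926
P_betz = 10440160.4 W

10440160.4


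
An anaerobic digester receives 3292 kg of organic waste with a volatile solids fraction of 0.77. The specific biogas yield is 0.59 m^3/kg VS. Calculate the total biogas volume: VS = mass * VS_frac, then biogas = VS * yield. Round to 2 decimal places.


Compute volatile solids:
  VS = mass * VS_fraction = 3292 * 0.77 = 2534.84 kg
Calculate biogas volume:
  Biogas = VS * specific_yield = 2534.84 * 0.59
  Biogas = 1495.56 m^3

1495.56


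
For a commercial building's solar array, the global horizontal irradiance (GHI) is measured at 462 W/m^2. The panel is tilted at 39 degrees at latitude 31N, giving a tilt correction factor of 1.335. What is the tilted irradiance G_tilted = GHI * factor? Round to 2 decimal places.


Identify the given values:
  GHI = 462 W/m^2, tilt correction factor = 1.335
Apply the formula G_tilted = GHI * factor:
  G_tilted = 462 * 1.335
  G_tilted = 616.77 W/m^2

616.77


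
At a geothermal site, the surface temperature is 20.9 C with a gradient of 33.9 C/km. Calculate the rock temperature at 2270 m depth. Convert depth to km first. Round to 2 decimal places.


Convert depth to km: 2270 / 1000 = 2.27 km
Temperature increase = gradient * depth_km = 33.9 * 2.27 = 76.95 C
Temperature at depth = T_surface + delta_T = 20.9 + 76.95
T = 97.85 C

97.85


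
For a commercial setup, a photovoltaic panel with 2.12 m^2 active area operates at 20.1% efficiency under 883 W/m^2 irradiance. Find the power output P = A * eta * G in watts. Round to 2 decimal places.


Use the solar power formula P = A * eta * G.
Given: A = 2.12 m^2, eta = 0.201, G = 883 W/m^2
P = 2.12 * 0.201 * 883
P = 376.26 W

376.26


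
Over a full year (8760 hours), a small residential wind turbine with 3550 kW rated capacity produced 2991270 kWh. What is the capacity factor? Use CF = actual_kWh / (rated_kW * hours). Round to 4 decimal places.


Capacity factor = actual output / maximum possible output
Maximum possible = rated * hours = 3550 * 8760 = 31098000 kWh
CF = 2991270 / 31098000
CF = 0.0962

0.0962


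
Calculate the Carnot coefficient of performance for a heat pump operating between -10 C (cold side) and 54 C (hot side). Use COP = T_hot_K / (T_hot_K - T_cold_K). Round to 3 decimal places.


Convert to Kelvin:
  T_hot = 54 + 273.15 = 327.15 K
  T_cold = -10 + 273.15 = 263.15 K
Apply Carnot COP formula:
  COP = T_hot_K / (T_hot_K - T_cold_K) = 327.15 / 64.0
  COP = 5.112

5.112


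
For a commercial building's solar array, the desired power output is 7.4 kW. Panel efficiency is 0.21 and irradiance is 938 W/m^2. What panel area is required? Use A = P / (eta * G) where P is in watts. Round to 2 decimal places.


Convert target power to watts: P = 7.4 * 1000 = 7400.0 W
Compute denominator: eta * G = 0.21 * 938 = 196.98
Required area A = P / (eta * G) = 7400.0 / 196.98
A = 37.57 m^2

37.57


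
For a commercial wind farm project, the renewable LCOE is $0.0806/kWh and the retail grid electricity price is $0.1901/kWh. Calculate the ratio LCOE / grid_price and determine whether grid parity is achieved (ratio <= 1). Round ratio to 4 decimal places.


Compare LCOE to grid price:
  LCOE = $0.0806/kWh, Grid price = $0.1901/kWh
  Ratio = LCOE / grid_price = 0.0806 / 0.1901 = 0.4240
  Grid parity achieved (ratio <= 1)? yes

0.4240


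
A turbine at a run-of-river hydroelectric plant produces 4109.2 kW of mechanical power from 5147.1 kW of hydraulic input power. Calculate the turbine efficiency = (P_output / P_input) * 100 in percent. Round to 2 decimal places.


Turbine efficiency = (output power / input power) * 100
eta = (4109.2 / 5147.1) * 100
eta = 79.84%

79.84


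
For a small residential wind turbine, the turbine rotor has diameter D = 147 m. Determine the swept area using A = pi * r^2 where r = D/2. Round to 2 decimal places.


Compute the rotor radius:
  r = D / 2 = 147 / 2 = 73.5 m
Calculate swept area:
  A = pi * r^2 = pi * 73.5^2
  A = 16971.67 m^2

16971.67


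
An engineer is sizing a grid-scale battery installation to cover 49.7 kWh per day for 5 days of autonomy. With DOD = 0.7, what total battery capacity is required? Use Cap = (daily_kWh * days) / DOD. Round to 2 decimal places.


Total energy needed = daily * days = 49.7 * 5 = 248.5 kWh
Account for depth of discharge:
  Cap = total_energy / DOD = 248.5 / 0.7
  Cap = 355.00 kWh

355.00


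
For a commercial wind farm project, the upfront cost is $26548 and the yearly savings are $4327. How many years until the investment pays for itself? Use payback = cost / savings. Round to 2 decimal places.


Simple payback period = initial cost / annual savings
Payback = 26548 / 4327
Payback = 6.14 years

6.14


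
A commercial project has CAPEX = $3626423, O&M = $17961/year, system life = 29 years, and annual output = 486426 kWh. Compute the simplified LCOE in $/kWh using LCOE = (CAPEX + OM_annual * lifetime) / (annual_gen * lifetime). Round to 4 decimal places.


Total cost = CAPEX + OM * lifetime = 3626423 + 17961 * 29 = 3626423 + 520869 = 4147292
Total generation = annual * lifetime = 486426 * 29 = 14106354 kWh
LCOE = 4147292 / 14106354
LCOE = 0.2940 $/kWh

0.2940


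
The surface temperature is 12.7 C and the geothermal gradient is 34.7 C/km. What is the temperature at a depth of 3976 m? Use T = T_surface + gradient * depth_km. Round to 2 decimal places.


Convert depth to km: 3976 / 1000 = 3.976 km
Temperature increase = gradient * depth_km = 34.7 * 3.976 = 137.97 C
Temperature at depth = T_surface + delta_T = 12.7 + 137.97
T = 150.67 C

150.67


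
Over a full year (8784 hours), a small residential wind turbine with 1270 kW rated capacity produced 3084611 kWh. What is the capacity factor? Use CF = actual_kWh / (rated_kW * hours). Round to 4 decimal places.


Capacity factor = actual output / maximum possible output
Maximum possible = rated * hours = 1270 * 8784 = 11155680 kWh
CF = 3084611 / 11155680
CF = 0.2765

0.2765


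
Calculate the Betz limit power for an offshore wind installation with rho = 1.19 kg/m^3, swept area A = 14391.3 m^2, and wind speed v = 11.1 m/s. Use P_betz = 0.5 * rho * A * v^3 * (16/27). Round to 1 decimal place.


The Betz coefficient Cp_max = 16/27 = 0.5926
v^3 = 11.1^3 = 1367.631
P_betz = 0.5 * rho * A * v^3 * Cp_max
P_betz = 0.5 * 1.19 * 14391.3 * 1367.631 * 0.5926
P_betz = 6939723.2 W

6939723.2


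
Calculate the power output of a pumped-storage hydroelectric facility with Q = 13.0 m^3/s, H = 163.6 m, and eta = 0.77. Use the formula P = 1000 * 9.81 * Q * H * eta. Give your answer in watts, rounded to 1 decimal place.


Apply the hydropower formula P = rho * g * Q * H * eta
rho * g = 1000 * 9.81 = 9810.0
P = 9810.0 * 13.0 * 163.6 * 0.77
P = 16065209.2 W

16065209.2


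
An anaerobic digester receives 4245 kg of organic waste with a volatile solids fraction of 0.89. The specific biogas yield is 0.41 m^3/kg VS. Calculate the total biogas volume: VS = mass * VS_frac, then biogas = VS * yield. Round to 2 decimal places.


Compute volatile solids:
  VS = mass * VS_fraction = 4245 * 0.89 = 3778.05 kg
Calculate biogas volume:
  Biogas = VS * specific_yield = 3778.05 * 0.41
  Biogas = 1549.00 m^3

1549.00


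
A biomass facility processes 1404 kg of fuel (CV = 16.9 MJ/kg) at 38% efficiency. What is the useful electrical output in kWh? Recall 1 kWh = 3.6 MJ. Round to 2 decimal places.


Total energy = mass * CV = 1404 * 16.9 = 23727.6 MJ
Useful energy = total * eta = 23727.6 * 0.38 = 9016.49 MJ
Convert to kWh: 9016.49 / 3.6
Useful energy = 2504.58 kWh

2504.58


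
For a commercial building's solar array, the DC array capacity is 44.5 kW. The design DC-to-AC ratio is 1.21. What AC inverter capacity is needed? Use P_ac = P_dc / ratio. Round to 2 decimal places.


The inverter AC capacity is determined by the DC/AC ratio.
Given: P_dc = 44.5 kW, DC/AC ratio = 1.21
P_ac = P_dc / ratio = 44.5 / 1.21
P_ac = 36.78 kW

36.78


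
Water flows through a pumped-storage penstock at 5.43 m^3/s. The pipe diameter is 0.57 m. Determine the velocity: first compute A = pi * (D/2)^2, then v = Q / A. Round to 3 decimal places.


Compute pipe cross-sectional area:
  A = pi * (D/2)^2 = pi * (0.57/2)^2 = 0.2552 m^2
Calculate velocity:
  v = Q / A = 5.43 / 0.2552
  v = 21.279 m/s

21.279


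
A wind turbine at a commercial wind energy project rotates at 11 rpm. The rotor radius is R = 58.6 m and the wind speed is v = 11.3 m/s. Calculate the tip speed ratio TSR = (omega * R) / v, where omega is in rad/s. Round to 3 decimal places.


Convert rotational speed to rad/s:
  omega = 11 * 2 * pi / 60 = 1.1519 rad/s
Compute tip speed:
  v_tip = omega * R = 1.1519 * 58.6 = 67.502 m/s
Tip speed ratio:
  TSR = v_tip / v_wind = 67.502 / 11.3 = 5.974

5.974


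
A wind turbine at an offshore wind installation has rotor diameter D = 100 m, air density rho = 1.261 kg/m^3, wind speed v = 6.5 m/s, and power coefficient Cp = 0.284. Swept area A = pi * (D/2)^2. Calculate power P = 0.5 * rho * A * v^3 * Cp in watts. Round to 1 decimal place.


Step 1 -- Compute swept area:
  A = pi * (D/2)^2 = pi * (100/2)^2 = 7853.98 m^2
Step 2 -- Apply wind power equation:
  P = 0.5 * rho * A * v^3 * Cp
  v^3 = 6.5^3 = 274.625
  P = 0.5 * 1.261 * 7853.98 * 274.625 * 0.284
  P = 386218.8 W

386218.8


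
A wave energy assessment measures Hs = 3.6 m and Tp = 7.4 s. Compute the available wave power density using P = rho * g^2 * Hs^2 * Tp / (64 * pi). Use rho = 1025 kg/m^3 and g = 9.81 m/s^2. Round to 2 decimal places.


Apply wave power formula:
  g^2 = 9.81^2 = 96.2361
  Hs^2 = 3.6^2 = 12.96
  Numerator = rho * g^2 * Hs^2 * Tp = 1025 * 96.2361 * 12.96 * 7.4 = 9460162.61
  Denominator = 64 * pi = 201.0619
  P = 9460162.61 / 201.0619 = 47050.99 W/m

47050.99


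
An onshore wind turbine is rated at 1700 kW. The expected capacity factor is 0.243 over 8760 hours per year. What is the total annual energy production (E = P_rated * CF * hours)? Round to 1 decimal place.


Annual energy = rated_kW * capacity_factor * hours_per_year
Given: P_rated = 1700 kW, CF = 0.243, hours = 8760
E = 1700 * 0.243 * 8760
E = 3618756.0 kWh

3618756.0


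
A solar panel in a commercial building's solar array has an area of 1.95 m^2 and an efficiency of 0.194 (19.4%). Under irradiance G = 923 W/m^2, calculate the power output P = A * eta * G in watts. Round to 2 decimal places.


Use the solar power formula P = A * eta * G.
Given: A = 1.95 m^2, eta = 0.194, G = 923 W/m^2
P = 1.95 * 0.194 * 923
P = 349.17 W

349.17


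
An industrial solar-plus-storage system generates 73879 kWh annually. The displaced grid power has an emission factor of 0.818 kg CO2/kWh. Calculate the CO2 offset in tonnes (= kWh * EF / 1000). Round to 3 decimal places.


CO2 offset in kg = generation * emission_factor
CO2 offset = 73879 * 0.818 = 60433.02 kg
Convert to tonnes:
  CO2 offset = 60433.02 / 1000 = 60.433 tonnes

60.433


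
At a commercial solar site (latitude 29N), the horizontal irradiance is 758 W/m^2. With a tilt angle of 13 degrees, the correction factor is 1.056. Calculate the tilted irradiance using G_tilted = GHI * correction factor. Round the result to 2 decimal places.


Identify the given values:
  GHI = 758 W/m^2, tilt correction factor = 1.056
Apply the formula G_tilted = GHI * factor:
  G_tilted = 758 * 1.056
  G_tilted = 800.45 W/m^2

800.45


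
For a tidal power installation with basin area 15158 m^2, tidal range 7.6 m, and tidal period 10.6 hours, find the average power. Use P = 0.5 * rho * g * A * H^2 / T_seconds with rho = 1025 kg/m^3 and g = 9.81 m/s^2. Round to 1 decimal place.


Convert period to seconds: T = 10.6 * 3600 = 38160.0 s
H^2 = 7.6^2 = 57.76
P = 0.5 * rho * g * A * H^2 / T
P = 0.5 * 1025 * 9.81 * 15158 * 57.76 / 38160.0
P = 115351.6 W

115351.6


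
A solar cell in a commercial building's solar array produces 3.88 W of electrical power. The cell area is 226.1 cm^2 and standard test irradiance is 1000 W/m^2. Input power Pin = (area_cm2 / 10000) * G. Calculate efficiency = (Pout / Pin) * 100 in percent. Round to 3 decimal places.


First compute the input power:
  Pin = area_cm2 / 10000 * G = 226.1 / 10000 * 1000 = 22.61 W
Then compute efficiency:
  Efficiency = (Pout / Pin) * 100 = (3.88 / 22.61) * 100
  Efficiency = 17.161%

17.161


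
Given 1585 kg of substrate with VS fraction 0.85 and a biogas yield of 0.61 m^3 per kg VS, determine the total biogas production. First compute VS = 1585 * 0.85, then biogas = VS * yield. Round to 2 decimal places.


Compute volatile solids:
  VS = mass * VS_fraction = 1585 * 0.85 = 1347.25 kg
Calculate biogas volume:
  Biogas = VS * specific_yield = 1347.25 * 0.61
  Biogas = 821.82 m^3

821.82


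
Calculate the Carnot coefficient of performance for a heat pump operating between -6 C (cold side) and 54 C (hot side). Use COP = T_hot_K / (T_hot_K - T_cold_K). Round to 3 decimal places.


Convert to Kelvin:
  T_hot = 54 + 273.15 = 327.15 K
  T_cold = -6 + 273.15 = 267.15 K
Apply Carnot COP formula:
  COP = T_hot_K / (T_hot_K - T_cold_K) = 327.15 / 60.0
  COP = 5.453

5.453


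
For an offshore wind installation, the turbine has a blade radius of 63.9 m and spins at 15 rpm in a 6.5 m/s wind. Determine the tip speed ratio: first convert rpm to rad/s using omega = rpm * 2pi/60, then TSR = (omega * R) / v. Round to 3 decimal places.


Convert rotational speed to rad/s:
  omega = 15 * 2 * pi / 60 = 1.5708 rad/s
Compute tip speed:
  v_tip = omega * R = 1.5708 * 63.9 = 100.374 m/s
Tip speed ratio:
  TSR = v_tip / v_wind = 100.374 / 6.5 = 15.442

15.442


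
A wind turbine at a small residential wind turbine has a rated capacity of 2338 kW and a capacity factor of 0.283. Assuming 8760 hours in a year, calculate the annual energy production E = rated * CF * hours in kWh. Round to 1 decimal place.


Annual energy = rated_kW * capacity_factor * hours_per_year
Given: P_rated = 2338 kW, CF = 0.283, hours = 8760
E = 2338 * 0.283 * 8760
E = 5796089.0 kWh

5796089.0


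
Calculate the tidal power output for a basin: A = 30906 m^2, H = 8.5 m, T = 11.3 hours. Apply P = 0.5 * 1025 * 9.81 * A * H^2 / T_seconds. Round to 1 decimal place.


Convert period to seconds: T = 11.3 * 3600 = 40680.0 s
H^2 = 8.5^2 = 72.25
P = 0.5 * rho * g * A * H^2 / T
P = 0.5 * 1025 * 9.81 * 30906 * 72.25 / 40680.0
P = 275970.5 W

275970.5


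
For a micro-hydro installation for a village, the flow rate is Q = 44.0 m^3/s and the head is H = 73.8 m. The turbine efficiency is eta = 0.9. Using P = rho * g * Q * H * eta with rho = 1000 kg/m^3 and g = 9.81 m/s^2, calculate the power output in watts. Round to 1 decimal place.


Apply the hydropower formula P = rho * g * Q * H * eta
rho * g = 1000 * 9.81 = 9810.0
P = 9810.0 * 44.0 * 73.8 * 0.9
P = 28669528.8 W

28669528.8


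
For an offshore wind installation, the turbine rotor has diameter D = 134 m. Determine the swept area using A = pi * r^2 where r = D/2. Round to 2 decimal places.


Compute the rotor radius:
  r = D / 2 = 134 / 2 = 67.0 m
Calculate swept area:
  A = pi * r^2 = pi * 67.0^2
  A = 14102.61 m^2

14102.61


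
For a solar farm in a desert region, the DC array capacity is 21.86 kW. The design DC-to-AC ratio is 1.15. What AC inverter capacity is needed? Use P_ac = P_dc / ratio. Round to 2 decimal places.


The inverter AC capacity is determined by the DC/AC ratio.
Given: P_dc = 21.86 kW, DC/AC ratio = 1.15
P_ac = P_dc / ratio = 21.86 / 1.15
P_ac = 19.01 kW

19.01


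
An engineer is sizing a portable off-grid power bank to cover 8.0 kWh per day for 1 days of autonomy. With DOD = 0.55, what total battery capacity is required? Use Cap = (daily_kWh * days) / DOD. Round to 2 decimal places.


Total energy needed = daily * days = 8.0 * 1 = 8.0 kWh
Account for depth of discharge:
  Cap = total_energy / DOD = 8.0 / 0.55
  Cap = 14.55 kWh

14.55


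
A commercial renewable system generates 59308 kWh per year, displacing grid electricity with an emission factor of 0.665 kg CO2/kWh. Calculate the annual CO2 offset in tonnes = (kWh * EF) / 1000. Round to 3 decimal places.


CO2 offset in kg = generation * emission_factor
CO2 offset = 59308 * 0.665 = 39439.82 kg
Convert to tonnes:
  CO2 offset = 39439.82 / 1000 = 39.440 tonnes

39.440


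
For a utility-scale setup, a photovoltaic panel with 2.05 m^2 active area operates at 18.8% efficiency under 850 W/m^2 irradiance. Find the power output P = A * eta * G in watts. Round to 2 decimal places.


Use the solar power formula P = A * eta * G.
Given: A = 2.05 m^2, eta = 0.188, G = 850 W/m^2
P = 2.05 * 0.188 * 850
P = 327.59 W

327.59


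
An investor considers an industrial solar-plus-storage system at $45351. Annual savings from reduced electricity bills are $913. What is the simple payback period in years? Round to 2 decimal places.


Simple payback period = initial cost / annual savings
Payback = 45351 / 913
Payback = 49.67 years

49.67


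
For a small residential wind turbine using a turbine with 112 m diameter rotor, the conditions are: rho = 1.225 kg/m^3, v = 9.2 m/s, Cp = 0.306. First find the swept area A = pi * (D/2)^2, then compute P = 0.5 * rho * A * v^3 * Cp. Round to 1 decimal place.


Step 1 -- Compute swept area:
  A = pi * (D/2)^2 = pi * (112/2)^2 = 9852.03 m^2
Step 2 -- Apply wind power equation:
  P = 0.5 * rho * A * v^3 * Cp
  v^3 = 9.2^3 = 778.688
  P = 0.5 * 1.225 * 9852.03 * 778.688 * 0.306
  P = 1437861.1 W

1437861.1


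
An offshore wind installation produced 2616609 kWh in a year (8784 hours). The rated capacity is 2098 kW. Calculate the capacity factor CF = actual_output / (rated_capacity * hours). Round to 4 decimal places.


Capacity factor = actual output / maximum possible output
Maximum possible = rated * hours = 2098 * 8784 = 18428832 kWh
CF = 2616609 / 18428832
CF = 0.1420

0.1420


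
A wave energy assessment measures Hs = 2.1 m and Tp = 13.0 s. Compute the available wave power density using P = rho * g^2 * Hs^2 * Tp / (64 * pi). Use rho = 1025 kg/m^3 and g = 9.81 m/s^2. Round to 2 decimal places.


Apply wave power formula:
  g^2 = 9.81^2 = 96.2361
  Hs^2 = 2.1^2 = 4.41
  Numerator = rho * g^2 * Hs^2 * Tp = 1025 * 96.2361 * 4.41 * 13.0 = 5655146.0
  Denominator = 64 * pi = 201.0619
  P = 5655146.0 / 201.0619 = 28126.39 W/m

28126.39
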